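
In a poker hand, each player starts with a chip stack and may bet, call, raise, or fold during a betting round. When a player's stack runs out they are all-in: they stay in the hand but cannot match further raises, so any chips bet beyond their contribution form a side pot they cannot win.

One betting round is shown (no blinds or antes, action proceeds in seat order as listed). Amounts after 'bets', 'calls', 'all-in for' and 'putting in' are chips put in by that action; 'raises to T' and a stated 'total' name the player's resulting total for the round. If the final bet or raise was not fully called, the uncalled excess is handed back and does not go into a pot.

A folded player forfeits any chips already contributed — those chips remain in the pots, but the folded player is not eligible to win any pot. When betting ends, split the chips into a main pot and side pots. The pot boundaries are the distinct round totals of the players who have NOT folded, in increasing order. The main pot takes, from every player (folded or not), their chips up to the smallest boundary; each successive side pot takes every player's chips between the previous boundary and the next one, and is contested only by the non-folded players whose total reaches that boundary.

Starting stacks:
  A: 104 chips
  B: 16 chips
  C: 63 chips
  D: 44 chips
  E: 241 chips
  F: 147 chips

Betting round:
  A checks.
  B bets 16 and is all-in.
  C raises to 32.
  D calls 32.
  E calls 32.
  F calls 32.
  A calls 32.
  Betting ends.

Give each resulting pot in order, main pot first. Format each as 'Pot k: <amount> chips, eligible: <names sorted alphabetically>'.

Contributions: A=32, B=16, C=32, D=32, E=32, F=32
Pot levels (distinct totals of non-folded players): 16, 32
Layer 1-16: 16 each from A, B, C, D, E, F = 16*6 = 96 chips; eligible A, B, C, D, E, F
Layer 17-32: 16 each from A, C, D, E, F = 16*5 = 80 chips; eligible A, C, D, E, F

Pot 1: 96 chips, eligible: A, B, C, D, E, F
Pot 2: 80 chips, eligible: A, C, D, E, F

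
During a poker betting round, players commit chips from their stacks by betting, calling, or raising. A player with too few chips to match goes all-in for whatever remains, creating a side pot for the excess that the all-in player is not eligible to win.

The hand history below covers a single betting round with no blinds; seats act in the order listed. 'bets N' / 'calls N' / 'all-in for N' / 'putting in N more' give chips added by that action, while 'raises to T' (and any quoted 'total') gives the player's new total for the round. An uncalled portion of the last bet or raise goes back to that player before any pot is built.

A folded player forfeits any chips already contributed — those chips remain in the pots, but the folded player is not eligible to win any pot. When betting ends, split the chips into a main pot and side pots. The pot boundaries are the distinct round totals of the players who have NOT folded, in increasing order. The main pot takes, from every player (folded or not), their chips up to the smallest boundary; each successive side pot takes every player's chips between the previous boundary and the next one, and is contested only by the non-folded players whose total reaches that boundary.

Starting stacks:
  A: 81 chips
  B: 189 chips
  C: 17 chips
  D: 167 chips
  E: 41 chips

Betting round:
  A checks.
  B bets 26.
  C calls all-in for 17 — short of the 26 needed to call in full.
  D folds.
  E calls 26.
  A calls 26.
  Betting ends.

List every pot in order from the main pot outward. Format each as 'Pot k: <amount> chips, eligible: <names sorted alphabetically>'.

Pot 1: 68 chips, eligible: A, B, C, E
Pot 2: 27 chips, eligible: A, B, E

Derivation:
Contributions: A=26, B=26, C=17, E=26
Folded: D
Pot levels (distinct totals of non-folded players): 17, 26
Layer 1-17: 17 each from A, B, C, E = 17*4 = 68 chips; eligible A, B, C, E
Layer 18-26: 9 each from A, B, E = 9*3 = 27 chips; eligible A, B, E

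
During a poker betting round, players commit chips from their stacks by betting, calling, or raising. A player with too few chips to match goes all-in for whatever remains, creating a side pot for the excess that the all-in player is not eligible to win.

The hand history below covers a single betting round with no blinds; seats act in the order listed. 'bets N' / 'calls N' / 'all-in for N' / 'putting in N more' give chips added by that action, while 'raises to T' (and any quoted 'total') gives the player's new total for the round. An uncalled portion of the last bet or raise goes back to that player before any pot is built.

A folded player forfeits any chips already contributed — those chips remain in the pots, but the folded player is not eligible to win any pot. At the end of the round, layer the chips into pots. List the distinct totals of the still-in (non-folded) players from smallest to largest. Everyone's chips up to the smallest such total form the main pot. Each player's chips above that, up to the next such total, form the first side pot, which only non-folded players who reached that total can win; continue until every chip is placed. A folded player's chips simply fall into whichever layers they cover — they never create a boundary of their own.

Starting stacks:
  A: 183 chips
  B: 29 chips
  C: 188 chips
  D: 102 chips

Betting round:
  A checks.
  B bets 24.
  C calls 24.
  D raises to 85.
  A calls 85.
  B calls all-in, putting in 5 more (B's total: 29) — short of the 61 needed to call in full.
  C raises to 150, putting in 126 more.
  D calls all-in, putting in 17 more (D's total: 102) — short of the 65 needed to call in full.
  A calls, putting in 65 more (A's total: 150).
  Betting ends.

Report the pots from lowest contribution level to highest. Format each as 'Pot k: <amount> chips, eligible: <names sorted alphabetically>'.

Pot 1: 116 chips, eligible: A, B, C, D
Pot 2: 219 chips, eligible: A, C, D
Pot 3: 96 chips, eligible: A, C

Derivation:
Contributions: A=150, B=29, C=150, D=102
Pot levels (distinct totals of non-folded players): 29, 102, 150
Layer 1-29: 29 each from A, B, C, D = 29*4 = 116 chips; eligible A, B, C, D
Layer 30-102: 73 each from A, C, D = 73*3 = 219 chips; eligible A, C, D
Layer 103-150: 48 each from A, C = 48*2 = 96 chips; eligible A, C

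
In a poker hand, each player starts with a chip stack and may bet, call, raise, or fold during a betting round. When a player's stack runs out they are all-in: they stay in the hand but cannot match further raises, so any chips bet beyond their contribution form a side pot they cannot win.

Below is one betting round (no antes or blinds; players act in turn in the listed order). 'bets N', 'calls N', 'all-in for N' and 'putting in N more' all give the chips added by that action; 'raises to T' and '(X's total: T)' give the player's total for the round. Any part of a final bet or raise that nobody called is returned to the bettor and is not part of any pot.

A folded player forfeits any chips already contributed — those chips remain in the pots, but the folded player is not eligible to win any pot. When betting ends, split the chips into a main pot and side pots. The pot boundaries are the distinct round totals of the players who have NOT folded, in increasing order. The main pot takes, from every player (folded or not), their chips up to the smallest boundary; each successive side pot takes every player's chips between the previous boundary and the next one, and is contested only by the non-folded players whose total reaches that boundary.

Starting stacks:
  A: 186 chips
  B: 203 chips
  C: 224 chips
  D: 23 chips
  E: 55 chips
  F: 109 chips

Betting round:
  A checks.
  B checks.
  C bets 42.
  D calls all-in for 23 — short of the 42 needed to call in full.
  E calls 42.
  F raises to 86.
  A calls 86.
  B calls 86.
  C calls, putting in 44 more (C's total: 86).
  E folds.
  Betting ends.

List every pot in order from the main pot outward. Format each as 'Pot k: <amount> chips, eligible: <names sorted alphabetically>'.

Contributions: A=86, B=86, C=86, D=23, E=42, F=86
Folded: E
Pot levels (distinct totals of non-folded players): 23, 86
Layer 1-23: 23 each from A, B, C, D, E, F = 23*6 = 138 chips; eligible A, B, C, D, F
Layer 24-86: A 63 + B 63 + C 63 + E 19 + F 63 = 271 chips; eligible A, B, C, F

Pot 1: 138 chips, eligible: A, B, C, D, F
Pot 2: 271 chips, eligible: A, B, C, F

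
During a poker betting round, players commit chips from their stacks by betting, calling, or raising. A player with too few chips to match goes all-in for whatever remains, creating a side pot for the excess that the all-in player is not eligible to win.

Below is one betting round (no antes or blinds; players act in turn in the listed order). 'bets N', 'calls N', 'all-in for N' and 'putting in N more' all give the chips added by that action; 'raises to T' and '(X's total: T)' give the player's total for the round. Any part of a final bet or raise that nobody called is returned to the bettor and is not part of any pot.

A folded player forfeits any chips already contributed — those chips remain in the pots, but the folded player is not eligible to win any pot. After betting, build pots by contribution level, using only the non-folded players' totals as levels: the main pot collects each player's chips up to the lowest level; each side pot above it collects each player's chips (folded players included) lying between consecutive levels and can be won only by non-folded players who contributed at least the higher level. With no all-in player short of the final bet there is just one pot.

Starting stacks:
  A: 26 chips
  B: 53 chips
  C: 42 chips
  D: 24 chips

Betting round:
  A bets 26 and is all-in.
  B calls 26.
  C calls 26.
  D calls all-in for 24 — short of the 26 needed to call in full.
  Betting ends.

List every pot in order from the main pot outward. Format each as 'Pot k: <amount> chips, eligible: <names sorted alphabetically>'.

Pot 1: 96 chips, eligible: A, B, C, D
Pot 2: 6 chips, eligible: A, B, C

Derivation:
Contributions: A=26, B=26, C=26, D=24
Pot levels (distinct totals of non-folded players): 24, 26
Layer 1-24: 24 each from A, B, C, D = 24*4 = 96 chips; eligible A, B, C, D
Layer 25-26: 2 each from A, B, C = 2*3 = 6 chips; eligible A, B, C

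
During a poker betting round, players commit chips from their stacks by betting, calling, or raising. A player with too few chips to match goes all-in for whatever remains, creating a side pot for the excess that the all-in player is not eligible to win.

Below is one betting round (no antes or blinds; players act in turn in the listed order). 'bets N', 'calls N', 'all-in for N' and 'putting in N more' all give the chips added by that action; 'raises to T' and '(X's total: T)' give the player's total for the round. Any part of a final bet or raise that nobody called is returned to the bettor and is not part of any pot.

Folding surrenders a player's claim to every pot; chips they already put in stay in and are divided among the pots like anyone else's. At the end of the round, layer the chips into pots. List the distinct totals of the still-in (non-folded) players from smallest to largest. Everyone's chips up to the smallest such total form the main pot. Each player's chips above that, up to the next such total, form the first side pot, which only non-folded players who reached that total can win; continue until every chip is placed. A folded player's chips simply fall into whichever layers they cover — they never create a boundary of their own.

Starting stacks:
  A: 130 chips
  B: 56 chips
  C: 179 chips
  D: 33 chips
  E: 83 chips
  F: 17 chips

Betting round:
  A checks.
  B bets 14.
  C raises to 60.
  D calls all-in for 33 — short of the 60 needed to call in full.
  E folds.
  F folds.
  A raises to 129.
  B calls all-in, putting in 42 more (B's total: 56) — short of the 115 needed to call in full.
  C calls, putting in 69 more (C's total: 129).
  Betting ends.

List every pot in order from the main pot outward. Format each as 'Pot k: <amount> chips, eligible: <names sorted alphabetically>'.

Contributions: A=129, B=56, C=129, D=33
Folded: E, F
Pot levels (distinct totals of non-folded players): 33, 56, 129
Layer 1-33: 33 each from A, B, C, D = 33*4 = 132 chips; eligible A, B, C, D
Layer 34-56: 23 each from A, B, C = 23*3 = 69 chips; eligible A, B, C
Layer 57-129: 73 each from A, C = 73*2 = 146 chips; eligible A, C

Pot 1: 132 chips, eligible: A, B, C, D
Pot 2: 69 chips, eligible: A, B, C
Pot 3: 146 chips, eligible: A, C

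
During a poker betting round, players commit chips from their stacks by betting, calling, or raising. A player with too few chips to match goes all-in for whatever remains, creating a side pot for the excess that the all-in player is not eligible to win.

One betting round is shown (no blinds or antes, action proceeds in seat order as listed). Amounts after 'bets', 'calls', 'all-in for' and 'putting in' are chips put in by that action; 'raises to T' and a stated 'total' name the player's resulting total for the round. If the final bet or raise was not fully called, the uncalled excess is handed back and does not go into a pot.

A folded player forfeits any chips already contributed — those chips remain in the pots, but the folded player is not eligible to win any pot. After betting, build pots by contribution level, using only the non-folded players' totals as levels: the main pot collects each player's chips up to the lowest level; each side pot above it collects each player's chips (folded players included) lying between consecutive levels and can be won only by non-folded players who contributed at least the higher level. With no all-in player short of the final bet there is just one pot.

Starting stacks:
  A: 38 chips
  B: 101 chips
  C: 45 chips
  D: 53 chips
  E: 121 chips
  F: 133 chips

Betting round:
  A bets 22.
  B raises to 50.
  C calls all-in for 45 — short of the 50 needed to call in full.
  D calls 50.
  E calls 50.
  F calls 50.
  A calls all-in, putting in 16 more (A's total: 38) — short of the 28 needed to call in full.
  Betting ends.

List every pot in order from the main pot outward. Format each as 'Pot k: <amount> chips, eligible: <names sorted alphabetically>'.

Contributions: A=38, B=50, C=45, D=50, E=50, F=50
Pot levels (distinct totals of non-folded players): 38, 45, 50
Layer 1-38: 38 each from A, B, C, D, E, F = 38*6 = 228 chips; eligible A, B, C, D, E, F
Layer 39-45: 7 each from B, C, D, E, F = 7*5 = 35 chips; eligible B, C, D, E, F
Layer 46-50: 5 each from B, D, E, F = 5*4 = 20 chips; eligible B, D, E, F

Pot 1: 228 chips, eligible: A, B, C, D, E, F
Pot 2: 35 chips, eligible: B, C, D, E, F
Pot 3: 20 chips, eligible: B, D, E, F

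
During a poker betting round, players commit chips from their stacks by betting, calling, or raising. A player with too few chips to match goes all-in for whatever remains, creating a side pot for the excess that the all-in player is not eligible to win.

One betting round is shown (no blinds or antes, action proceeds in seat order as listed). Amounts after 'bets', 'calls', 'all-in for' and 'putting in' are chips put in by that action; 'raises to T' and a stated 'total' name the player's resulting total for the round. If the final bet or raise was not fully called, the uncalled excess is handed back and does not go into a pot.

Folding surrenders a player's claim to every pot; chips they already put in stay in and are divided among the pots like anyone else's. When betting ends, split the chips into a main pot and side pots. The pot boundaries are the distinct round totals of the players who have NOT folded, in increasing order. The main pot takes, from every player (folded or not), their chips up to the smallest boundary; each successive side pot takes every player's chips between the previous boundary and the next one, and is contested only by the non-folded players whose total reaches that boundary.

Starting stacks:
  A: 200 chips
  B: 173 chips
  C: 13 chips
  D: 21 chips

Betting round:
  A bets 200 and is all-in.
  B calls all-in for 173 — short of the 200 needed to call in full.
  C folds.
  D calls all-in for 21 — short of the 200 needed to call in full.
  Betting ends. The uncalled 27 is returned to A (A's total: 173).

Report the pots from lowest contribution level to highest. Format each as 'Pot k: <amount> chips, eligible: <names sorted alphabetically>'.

Pot 1: 63 chips, eligible: A, B, D
Pot 2: 304 chips, eligible: A, B

Derivation:
Contributions (after 27 returned to A): A=173, B=173, D=21
Folded: C
Pot levels (distinct totals of non-folded players): 21, 173
Layer 1-21: 21 each from A, B, D = 21*3 = 63 chips; eligible A, B, D
Layer 22-173: 152 each from A, B = 152*2 = 304 chips; eligible A, B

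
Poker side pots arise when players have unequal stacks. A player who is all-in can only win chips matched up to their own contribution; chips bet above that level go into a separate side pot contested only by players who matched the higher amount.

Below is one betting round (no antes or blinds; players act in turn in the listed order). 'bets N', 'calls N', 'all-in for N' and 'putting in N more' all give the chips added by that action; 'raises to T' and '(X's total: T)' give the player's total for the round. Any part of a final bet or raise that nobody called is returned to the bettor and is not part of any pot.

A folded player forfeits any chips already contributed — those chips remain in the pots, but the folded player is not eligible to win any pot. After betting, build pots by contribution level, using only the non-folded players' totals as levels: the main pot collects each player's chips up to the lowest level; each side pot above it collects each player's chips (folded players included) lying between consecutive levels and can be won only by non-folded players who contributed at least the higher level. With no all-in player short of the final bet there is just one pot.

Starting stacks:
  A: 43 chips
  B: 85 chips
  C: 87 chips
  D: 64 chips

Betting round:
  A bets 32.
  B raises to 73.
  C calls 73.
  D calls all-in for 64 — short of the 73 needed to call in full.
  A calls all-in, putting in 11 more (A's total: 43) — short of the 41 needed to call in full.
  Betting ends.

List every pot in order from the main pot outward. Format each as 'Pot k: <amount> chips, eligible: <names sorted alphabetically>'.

Contributions: A=43, B=73, C=73, D=64
Pot levels (distinct totals of non-folded players): 43, 64, 73
Layer 1-43: 43 each from A, B, C, D = 43*4 = 172 chips; eligible A, B, C, D
Layer 44-64: 21 each from B, C, D = 21*3 = 63 chips; eligible B, C, D
Layer 65-73: 9 each from B, C = 9*2 = 18 chips; eligible B, C

Pot 1: 172 chips, eligible: A, B, C, D
Pot 2: 63 chips, eligible: B, C, D
Pot 3: 18 chips, eligible: B, C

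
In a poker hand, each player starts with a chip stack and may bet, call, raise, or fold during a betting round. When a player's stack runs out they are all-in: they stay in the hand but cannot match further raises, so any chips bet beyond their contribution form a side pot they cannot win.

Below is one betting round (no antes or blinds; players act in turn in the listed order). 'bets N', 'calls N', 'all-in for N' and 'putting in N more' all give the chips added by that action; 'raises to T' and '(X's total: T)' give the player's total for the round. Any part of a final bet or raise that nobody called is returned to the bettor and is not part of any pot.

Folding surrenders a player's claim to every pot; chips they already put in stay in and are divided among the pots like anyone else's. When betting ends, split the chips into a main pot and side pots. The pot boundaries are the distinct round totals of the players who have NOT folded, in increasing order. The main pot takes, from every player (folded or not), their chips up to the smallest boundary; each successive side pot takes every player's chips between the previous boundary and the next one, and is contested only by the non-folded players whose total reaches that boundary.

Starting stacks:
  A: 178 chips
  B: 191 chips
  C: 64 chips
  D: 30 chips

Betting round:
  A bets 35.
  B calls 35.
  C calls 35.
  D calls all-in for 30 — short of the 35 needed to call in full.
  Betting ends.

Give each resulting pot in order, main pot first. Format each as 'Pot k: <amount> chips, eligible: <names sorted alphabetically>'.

Contributions: A=35, B=35, C=35, D=30
Pot levels (distinct totals of non-folded players): 30, 35
Layer 1-30: 30 each from A, B, C, D = 30*4 = 120 chips; eligible A, B, C, D
Layer 31-35: 5 each from A, B, C = 5*3 = 15 chips; eligible A, B, C

Pot 1: 120 chips, eligible: A, B, C, D
Pot 2: 15 chips, eligible: A, B, C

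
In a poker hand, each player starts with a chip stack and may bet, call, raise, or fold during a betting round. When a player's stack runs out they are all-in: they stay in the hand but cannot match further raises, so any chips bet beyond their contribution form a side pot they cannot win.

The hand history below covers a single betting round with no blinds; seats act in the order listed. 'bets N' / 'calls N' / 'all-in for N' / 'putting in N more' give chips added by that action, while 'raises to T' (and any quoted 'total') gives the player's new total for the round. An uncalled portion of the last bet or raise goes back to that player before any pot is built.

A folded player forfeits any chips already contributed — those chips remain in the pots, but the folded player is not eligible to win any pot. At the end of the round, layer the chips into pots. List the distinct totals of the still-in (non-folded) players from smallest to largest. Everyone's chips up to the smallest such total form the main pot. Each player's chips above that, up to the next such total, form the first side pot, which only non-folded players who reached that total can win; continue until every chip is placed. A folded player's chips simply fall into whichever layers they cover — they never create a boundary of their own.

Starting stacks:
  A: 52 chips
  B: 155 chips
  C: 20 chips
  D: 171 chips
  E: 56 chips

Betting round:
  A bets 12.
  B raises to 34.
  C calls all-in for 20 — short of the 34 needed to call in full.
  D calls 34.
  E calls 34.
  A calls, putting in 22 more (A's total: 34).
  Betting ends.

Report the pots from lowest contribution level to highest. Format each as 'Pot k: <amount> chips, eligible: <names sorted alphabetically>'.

Contributions: A=34, B=34, C=20, D=34, E=34
Pot levels (distinct totals of non-folded players): 20, 34
Layer 1-20: 20 each from A, B, C, D, E = 20*5 = 100 chips; eligible A, B, C, D, E
Layer 21-34: 14 each from A, B, D, E = 14*4 = 56 chips; eligible A, B, D, E

Pot 1: 100 chips, eligible: A, B, C, D, E
Pot 2: 56 chips, eligible: A, B, D, E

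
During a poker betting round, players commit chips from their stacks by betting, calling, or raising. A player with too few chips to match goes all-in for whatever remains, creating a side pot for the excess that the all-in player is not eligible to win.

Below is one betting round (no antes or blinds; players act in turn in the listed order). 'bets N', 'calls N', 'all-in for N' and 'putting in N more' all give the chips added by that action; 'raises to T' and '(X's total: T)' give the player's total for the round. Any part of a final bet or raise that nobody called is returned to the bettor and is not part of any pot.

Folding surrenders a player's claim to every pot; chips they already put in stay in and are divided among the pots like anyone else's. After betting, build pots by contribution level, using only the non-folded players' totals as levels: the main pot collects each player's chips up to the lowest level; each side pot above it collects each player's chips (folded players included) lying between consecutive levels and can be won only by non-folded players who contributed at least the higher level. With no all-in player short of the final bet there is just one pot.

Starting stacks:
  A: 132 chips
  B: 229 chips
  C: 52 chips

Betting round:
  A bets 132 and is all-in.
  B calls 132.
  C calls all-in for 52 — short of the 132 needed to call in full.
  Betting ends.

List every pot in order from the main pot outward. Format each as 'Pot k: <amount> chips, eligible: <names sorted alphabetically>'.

Contributions: A=132, B=132, C=52
Pot levels (distinct totals of non-folded players): 52, 132
Layer 1-52: 52 each from A, B, C = 52*3 = 156 chips; eligible A, B, C
Layer 53-132: 80 each from A, B = 80*2 = 160 chips; eligible A, B

Pot 1: 156 chips, eligible: A, B, C
Pot 2: 160 chips, eligible: A, B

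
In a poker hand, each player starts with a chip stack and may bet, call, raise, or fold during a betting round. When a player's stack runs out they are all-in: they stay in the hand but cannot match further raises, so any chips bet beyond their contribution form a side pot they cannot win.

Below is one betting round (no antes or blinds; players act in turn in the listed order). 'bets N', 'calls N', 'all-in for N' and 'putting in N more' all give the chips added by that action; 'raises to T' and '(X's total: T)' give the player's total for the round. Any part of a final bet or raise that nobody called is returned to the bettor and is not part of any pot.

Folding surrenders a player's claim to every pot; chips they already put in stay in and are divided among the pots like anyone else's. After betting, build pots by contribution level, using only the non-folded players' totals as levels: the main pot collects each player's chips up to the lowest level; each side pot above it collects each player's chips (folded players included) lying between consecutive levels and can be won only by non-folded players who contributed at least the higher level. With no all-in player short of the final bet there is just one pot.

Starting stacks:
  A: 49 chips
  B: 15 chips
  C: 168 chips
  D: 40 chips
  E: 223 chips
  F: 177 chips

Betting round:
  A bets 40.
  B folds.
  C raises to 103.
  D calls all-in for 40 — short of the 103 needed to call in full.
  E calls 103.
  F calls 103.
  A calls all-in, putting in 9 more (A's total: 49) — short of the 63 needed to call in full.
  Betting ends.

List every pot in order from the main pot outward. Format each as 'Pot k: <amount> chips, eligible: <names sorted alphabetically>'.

Contributions: A=49, C=103, D=40, E=103, F=103
Folded: B
Pot levels (distinct totals of non-folded players): 40, 49, 103
Layer 1-40: 40 each from A, C, D, E, F = 40*5 = 200 chips; eligible A, C, D, E, F
Layer 41-49: 9 each from A, C, E, F = 9*4 = 36 chips; eligible A, C, E, F
Layer 50-103: 54 each from C, E, F = 54*3 = 162 chips; eligible C, E, F

Pot 1: 200 chips, eligible: A, C, D, E, F
Pot 2: 36 chips, eligible: A, C, E, F
Pot 3: 162 chips, eligible: C, E, F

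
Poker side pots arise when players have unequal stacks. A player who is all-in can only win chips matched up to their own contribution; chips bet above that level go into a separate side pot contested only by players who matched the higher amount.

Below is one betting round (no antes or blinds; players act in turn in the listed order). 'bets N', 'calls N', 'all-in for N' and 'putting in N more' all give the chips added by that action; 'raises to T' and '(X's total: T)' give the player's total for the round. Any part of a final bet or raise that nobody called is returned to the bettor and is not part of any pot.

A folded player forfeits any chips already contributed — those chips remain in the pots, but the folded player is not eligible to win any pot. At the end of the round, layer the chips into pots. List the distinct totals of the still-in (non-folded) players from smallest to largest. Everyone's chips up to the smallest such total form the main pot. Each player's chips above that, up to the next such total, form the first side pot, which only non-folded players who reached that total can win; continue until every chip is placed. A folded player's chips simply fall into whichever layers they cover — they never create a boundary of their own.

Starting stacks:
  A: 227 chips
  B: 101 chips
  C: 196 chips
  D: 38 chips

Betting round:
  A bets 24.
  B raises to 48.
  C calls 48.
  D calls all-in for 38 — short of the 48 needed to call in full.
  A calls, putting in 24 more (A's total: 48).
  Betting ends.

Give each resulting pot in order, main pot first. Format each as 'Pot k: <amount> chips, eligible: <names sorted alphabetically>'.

Pot 1: 152 chips, eligible: A, B, C, D
Pot 2: 30 chips, eligible: A, B, C

Derivation:
Contributions: A=48, B=48, C=48, D=38
Pot levels (distinct totals of non-folded players): 38, 48
Layer 1-38: 38 each from A, B, C, D = 38*4 = 152 chips; eligible A, B, C, D
Layer 39-48: 10 each from A, B, C = 10*3 = 30 chips; eligible A, B, C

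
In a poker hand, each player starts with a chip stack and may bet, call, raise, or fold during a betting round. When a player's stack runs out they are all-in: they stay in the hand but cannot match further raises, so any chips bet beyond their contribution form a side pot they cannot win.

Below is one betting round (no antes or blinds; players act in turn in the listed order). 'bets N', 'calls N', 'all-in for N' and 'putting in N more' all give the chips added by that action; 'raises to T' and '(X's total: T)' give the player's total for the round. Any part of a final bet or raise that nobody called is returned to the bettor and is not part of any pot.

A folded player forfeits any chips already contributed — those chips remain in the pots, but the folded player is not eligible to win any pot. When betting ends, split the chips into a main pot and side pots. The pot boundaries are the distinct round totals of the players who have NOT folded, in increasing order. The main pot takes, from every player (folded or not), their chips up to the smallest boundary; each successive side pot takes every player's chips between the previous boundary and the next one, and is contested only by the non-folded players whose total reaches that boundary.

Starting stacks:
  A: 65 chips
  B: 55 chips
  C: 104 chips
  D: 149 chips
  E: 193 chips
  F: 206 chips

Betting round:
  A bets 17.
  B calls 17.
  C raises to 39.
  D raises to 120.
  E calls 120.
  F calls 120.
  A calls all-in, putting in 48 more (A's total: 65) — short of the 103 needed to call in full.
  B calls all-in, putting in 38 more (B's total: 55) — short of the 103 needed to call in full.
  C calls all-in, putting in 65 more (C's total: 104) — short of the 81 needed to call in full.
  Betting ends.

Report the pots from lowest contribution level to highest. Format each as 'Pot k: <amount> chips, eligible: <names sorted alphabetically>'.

Pot 1: 330 chips, eligible: A, B, C, D, E, F
Pot 2: 50 chips, eligible: A, C, D, E, F
Pot 3: 156 chips, eligible: C, D, E, F
Pot 4: 48 chips, eligible: D, E, F

Derivation:
Contributions: A=65, B=55, C=104, D=120, E=120, F=120
Pot levels (distinct totals of non-folded players): 55, 65, 104, 120
Layer 1-55: 55 each from A, B, C, D, E, F = 55*6 = 330 chips; eligible A, B, C, D, E, F
Layer 56-65: 10 each from A, C, D, E, F = 10*5 = 50 chips; eligible A, C, D, E, F
Layer 66-104: 39 each from C, D, E, F = 39*4 = 156 chips; eligible C, D, E, F
Layer 105-120: 16 each from D, E, F = 16*3 = 48 chips; eligible D, E, F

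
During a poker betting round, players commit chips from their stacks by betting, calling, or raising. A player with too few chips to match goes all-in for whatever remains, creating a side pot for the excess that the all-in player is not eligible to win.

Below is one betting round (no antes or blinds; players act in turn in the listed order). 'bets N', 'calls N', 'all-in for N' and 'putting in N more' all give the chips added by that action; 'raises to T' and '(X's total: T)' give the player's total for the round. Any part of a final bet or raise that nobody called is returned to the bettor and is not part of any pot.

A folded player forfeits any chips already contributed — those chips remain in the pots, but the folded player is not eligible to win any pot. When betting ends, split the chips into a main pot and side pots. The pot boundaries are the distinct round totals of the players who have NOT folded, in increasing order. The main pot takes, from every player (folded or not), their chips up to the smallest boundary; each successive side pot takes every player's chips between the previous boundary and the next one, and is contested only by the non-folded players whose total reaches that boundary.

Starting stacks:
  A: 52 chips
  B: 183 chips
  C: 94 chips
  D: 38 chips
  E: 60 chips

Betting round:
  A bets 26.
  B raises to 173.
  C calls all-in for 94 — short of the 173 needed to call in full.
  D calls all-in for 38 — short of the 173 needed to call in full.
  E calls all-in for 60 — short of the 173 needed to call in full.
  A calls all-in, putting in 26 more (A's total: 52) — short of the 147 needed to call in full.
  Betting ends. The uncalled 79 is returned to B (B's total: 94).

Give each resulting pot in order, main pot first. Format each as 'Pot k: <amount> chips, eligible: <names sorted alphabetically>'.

Contributions (after 79 returned to B): A=52, B=94, C=94, D=38, E=60
Pot levels (distinct totals of non-folded players): 38, 52, 60, 94
Layer 1-38: 38 each from A, B, C, D, E = 38*5 = 190 chips; eligible A, B, C, D, E
Layer 39-52: 14 each from A, B, C, E = 14*4 = 56 chips; eligible A, B, C, E
Layer 53-60: 8 each from B, C, E = 8*3 = 24 chips; eligible B, C, E
Layer 61-94: 34 each from B, C = 34*2 = 68 chips; eligible B, C

Pot 1: 190 chips, eligible: A, B, C, D, E
Pot 2: 56 chips, eligible: A, B, C, E
Pot 3: 24 chips, eligible: B, C, E
Pot 4: 68 chips, eligible: B, C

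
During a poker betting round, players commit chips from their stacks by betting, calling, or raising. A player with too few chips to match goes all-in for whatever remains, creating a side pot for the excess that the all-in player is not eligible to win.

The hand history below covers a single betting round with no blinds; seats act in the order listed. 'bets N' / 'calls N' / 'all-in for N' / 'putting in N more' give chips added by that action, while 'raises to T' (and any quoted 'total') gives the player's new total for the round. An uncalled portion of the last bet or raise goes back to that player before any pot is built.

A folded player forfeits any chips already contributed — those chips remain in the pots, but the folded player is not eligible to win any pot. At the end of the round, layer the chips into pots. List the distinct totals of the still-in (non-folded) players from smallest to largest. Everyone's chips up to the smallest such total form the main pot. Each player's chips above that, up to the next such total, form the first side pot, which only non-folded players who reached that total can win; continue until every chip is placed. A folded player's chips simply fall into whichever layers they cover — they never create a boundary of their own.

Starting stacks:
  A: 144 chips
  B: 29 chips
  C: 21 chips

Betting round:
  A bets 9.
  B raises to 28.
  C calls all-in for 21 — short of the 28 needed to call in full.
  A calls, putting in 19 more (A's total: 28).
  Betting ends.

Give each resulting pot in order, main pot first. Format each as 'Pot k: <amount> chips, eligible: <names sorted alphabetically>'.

Contributions: A=28, B=28, C=21
Pot levels (distinct totals of non-folded players): 21, 28
Layer 1-21: 21 each from A, B, C = 21*3 = 63 chips; eligible A, B, C
Layer 22-28: 7 each from A, B = 7*2 = 14 chips; eligible A, B

Pot 1: 63 chips, eligible: A, B, C
Pot 2: 14 chips, eligible: A, B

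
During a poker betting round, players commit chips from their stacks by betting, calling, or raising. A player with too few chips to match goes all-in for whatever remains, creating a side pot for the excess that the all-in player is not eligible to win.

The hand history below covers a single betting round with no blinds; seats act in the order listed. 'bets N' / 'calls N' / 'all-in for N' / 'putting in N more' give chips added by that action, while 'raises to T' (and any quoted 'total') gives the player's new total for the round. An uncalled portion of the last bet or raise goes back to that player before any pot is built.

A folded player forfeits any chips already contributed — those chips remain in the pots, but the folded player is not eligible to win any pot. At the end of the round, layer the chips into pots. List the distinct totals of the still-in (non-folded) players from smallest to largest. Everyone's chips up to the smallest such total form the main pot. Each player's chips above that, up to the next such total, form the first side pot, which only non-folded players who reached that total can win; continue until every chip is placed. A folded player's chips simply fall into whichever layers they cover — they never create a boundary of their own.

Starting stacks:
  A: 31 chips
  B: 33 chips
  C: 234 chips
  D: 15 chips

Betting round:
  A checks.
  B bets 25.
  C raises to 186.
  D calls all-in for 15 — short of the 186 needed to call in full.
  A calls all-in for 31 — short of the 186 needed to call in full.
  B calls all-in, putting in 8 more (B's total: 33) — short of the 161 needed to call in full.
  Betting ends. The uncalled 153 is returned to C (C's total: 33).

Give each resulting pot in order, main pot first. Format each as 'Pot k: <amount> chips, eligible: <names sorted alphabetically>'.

Contributions (after 153 returned to C): A=31, B=33, C=33, D=15
Pot levels (distinct totals of non-folded players): 15, 31, 33
Layer 1-15: 15 each from A, B, C, D = 15*4 = 60 chips; eligible A, B, C, D
Layer 16-31: 16 each from A, B, C = 16*3 = 48 chips; eligible A, B, C
Layer 32-33: 2 each from B, C = 2*2 = 4 chips; eligible B, C

Pot 1: 60 chips, eligible: A, B, C, D
Pot 2: 48 chips, eligible: A, B, C
Pot 3: 4 chips, eligible: B, C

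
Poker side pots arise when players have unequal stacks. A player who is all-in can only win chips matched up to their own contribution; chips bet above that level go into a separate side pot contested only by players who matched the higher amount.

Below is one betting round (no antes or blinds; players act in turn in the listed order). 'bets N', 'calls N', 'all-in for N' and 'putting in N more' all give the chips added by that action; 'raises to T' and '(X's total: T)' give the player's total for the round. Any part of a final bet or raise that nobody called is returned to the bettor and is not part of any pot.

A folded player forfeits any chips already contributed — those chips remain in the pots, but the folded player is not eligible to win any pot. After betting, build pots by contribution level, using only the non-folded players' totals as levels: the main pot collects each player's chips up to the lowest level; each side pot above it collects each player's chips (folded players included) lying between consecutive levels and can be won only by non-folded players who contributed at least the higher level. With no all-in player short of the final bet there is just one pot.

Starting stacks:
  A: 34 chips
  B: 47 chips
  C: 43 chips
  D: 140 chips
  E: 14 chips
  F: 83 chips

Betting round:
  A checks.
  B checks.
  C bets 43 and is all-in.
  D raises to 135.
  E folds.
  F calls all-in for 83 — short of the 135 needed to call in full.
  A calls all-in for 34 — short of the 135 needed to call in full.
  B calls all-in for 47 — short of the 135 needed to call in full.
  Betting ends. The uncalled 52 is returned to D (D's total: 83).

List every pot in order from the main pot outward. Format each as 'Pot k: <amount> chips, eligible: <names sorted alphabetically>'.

Contributions (after 52 returned to D): A=34, B=47, C=43, D=83, F=83
Folded: E
Pot levels (distinct totals of non-folded players): 34, 43, 47, 83
Layer 1-34: 34 each from A, B, C, D, F = 34*5 = 170 chips; eligible A, B, C, D, F
Layer 35-43: 9 each from B, C, D, F = 9*4 = 36 chips; eligible B, C, D, F
Layer 44-47: 4 each from B, D, F = 4*3 = 12 chips; eligible B, D, F
Layer 48-83: 36 each from D, F = 36*2 = 72 chips; eligible D, F

Pot 1: 170 chips, eligible: A, B, C, D, F
Pot 2: 36 chips, eligible: B, C, D, F
Pot 3: 12 chips, eligible: B, D, F
Pot 4: 72 chips, eligible: D, F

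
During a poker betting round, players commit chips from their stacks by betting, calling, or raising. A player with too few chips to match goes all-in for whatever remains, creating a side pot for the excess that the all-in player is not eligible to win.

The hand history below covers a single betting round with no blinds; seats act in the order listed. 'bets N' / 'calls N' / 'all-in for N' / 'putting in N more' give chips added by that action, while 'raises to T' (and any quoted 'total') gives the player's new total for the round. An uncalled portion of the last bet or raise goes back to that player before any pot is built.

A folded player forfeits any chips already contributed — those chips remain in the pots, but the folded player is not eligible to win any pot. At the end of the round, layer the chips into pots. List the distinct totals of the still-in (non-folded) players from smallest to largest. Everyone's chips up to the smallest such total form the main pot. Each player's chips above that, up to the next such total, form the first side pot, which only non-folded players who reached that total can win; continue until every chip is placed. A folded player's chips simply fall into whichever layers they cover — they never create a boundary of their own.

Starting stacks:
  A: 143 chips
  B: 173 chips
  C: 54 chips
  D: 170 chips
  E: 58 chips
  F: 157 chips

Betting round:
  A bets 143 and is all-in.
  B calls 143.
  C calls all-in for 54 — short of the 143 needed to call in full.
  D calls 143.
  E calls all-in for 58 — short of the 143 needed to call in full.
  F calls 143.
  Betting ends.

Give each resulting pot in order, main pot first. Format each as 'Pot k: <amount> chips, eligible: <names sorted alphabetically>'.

Contributions: A=143, B=143, C=54, D=143, E=58, F=143
Pot levels (distinct totals of non-folded players): 54, 58, 143
Layer 1-54: 54 each from A, B, C, D, E, F = 54*6 = 324 chips; eligible A, B, C, D, E, F
Layer 55-58: 4 each from A, B, D, E, F = 4*5 = 20 chips; eligible A, B, D, E, F
Layer 59-143: 85 each from A, B, D, F = 85*4 = 340 chips; eligible A, B, D, F

Pot 1: 324 chips, eligible: A, B, C, D, E, F
Pot 2: 20 chips, eligible: A, B, D, E, F
Pot 3: 340 chips, eligible: A, B, D, F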